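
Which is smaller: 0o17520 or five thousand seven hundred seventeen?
Convert 0o17520 (octal) → 1×4096 + 7×512 + 5×64 + 2×8 = 8016 (decimal)
Convert five thousand seven hundred seventeen (English words) → 5×1000 + 7×100 + 17 = 5717 (decimal)
Compare 8016 vs 5717: smaller = 5717
5717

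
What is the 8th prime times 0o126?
Convert the 8th prime (prime index) → 19 (decimal)
Convert 0o126 (octal) → 1×64 + 2×8 + 6 = 86 (decimal)
Compute 19 × 86 = 1634
1634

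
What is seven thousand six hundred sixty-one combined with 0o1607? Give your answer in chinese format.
Convert seven thousand six hundred sixty-one (English words) → 7×1000 + 6×100 + 61 = 7661 (decimal)
Convert 0o1607 (octal) → 1×512 + 6×64 + 7 = 903 (decimal)
Compute 7661 + 903 = 8564
Convert 8564 (decimal) → 8564 = 8×1000 + 5×100 + 6×10 + 4 → 八千五百六十四 (Chinese numeral)
八千五百六十四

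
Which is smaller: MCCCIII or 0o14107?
Convert MCCCIII (Roman numeral) → 1000 + 100 + 100 + 100 + 1 + 1 + 1 = 1303 (decimal)
Convert 0o14107 (octal) → 1×4096 + 4×512 + 1×64 + 7 = 6215 (decimal)
Compare 1303 vs 6215: smaller = 1303
1303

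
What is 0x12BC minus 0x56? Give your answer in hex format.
Convert 0x12BC (hexadecimal) → 1×4096 + 2×256 + 11×16 + 12 = 4796 (decimal)
Convert 0x56 (hexadecimal) → 5×16 + 6 = 86 (decimal)
Compute 4796 - 86 = 4710
Convert 4710 (decimal) → 4710 = 1×4096 + 2×256 + 6×16 + 6 → 0x1266 (hexadecimal)
0x1266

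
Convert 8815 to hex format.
Convert 8815 (decimal) → 8815 = 2×4096 + 2×256 + 6×16 + 15 → 0x226F (hexadecimal)
0x226F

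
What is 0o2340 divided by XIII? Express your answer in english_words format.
Convert 0o2340 (octal) → 2×512 + 3×64 + 4×8 = 1248 (decimal)
Convert XIII (Roman numeral) → 10 + 1 + 1 + 1 = 13 (decimal)
Compute 1248 ÷ 13 = 96
Convert 96 (decimal) → ninety-six (English words)
ninety-six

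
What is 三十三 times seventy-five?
Convert 三十三 (Chinese numeral) → 3×10 + 3 = 33 (decimal)
Convert seventy-five (English words) → 75 (decimal)
Compute 33 × 75 = 2475
2475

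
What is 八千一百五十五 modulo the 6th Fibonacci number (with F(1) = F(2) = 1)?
Convert 八千一百五十五 (Chinese numeral) → 8×1000 + 1×100 + 5×10 + 5 = 8155 (decimal)
Convert the 6th Fibonacci number (with F(1) = F(2) = 1) (Fibonacci index) → 1, 1, 2, 3, 5, 8 → 8 (decimal)
Compute 8155 mod 8 = 3
3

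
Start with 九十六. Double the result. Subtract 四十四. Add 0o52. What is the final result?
Convert 九十六 (Chinese numeral) → 9×10 + 6 = 96 (decimal)
Start: 96
96 × 2 = 192
Convert 四十四 (Chinese numeral) → 4×10 + 4 = 44 (decimal)
192 - 44 = 148
Convert 0o52 (octal) → 5×8 + 2 = 42 (decimal)
148 + 42 = 190
190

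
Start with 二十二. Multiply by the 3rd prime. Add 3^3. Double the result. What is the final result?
Convert 二十二 (Chinese numeral) → 2×10 + 2 = 22 (decimal)
Start: 22
Convert the 3rd prime (prime index) → 5 (decimal)
22 × 5 = 110
Convert 3^3 (power) → 27 (decimal)
110 + 27 = 137
137 × 2 = 274
274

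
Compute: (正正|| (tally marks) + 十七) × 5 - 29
Convert 正正|| (tally marks) → 5 + 5 + 2 = 12 (decimal)
Convert 十七 (Chinese numeral) → 1×10 + 7 = 17 (decimal)
Expression in decimal: (12 + 17) × 5 - 29
Parentheses first: 12 + 17 = 29
Multiply: 29 × 5 = 145
Subtract: 145 - 29 = 116
116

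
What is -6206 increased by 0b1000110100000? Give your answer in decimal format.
Convert 0b1000110100000 (binary) → 4096 + 256 + 128 + 32 = 4512 (decimal)
Compute -6206 + 4512 = -1694
-1694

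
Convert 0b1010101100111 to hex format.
Convert 0b1010101100111 (binary) → 4096 + 1024 + 256 + 64 + 32 + 4 + 2 + 1 = 5479 (decimal)
Convert 5479 (decimal) → 5479 = 1×4096 + 5×256 + 6×16 + 7 → 0x1567 (hexadecimal)
0x1567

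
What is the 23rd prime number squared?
The 23rd prime number = 83
Compute 83² = 83 × 83 = 6889
6889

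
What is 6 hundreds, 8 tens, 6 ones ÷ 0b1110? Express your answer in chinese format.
Convert 6 hundreds, 8 tens, 6 ones (place-value notation) → 6×100 + 8×10 + 6 = 686 (decimal)
Convert 0b1110 (binary) → 8 + 4 + 2 = 14 (decimal)
Compute 686 ÷ 14 = 49
Convert 49 (decimal) → 49 = 4×10 + 9 → 四十九 (Chinese numeral)
四十九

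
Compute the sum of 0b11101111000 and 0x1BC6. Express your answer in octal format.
Convert 0b11101111000 (binary) → 1024 + 512 + 256 + 64 + 32 + 16 + 8 = 1912 (decimal)
Convert 0x1BC6 (hexadecimal) → 1×4096 + 11×256 + 12×16 + 6 = 7110 (decimal)
Compute 1912 + 7110 = 9022
Convert 9022 (decimal) → 9022 = 2×4096 + 1×512 + 4×64 + 7×8 + 6 → 0o21476 (octal)
0o21476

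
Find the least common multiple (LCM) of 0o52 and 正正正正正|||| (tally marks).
Convert 0o52 (octal) → 5×8 + 2 = 42 (decimal)
Convert 正正正正正|||| (tally marks) → 5 + 5 + 5 + 5 + 5 + 4 = 29 (decimal)
Compute lcm(42, 29) = 1218
1218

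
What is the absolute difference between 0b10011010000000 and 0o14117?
Convert 0b10011010000000 (binary) → 8192 + 1024 + 512 + 128 = 9856 (decimal)
Convert 0o14117 (octal) → 1×4096 + 4×512 + 1×64 + 1×8 + 7 = 6223 (decimal)
Compute |9856 - 6223| = 3633
3633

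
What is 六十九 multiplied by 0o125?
Convert 六十九 (Chinese numeral) → 6×10 + 9 = 69 (decimal)
Convert 0o125 (octal) → 1×64 + 2×8 + 5 = 85 (decimal)
Compute 69 × 85 = 5865
5865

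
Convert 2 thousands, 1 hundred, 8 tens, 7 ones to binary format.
Convert 2 thousands, 1 hundred, 8 tens, 7 ones (place-value notation) → 2×1000 + 1×100 + 8×10 + 7 = 2187 (decimal)
Convert 2187 (decimal) → 2187 = 2048 + 128 + 8 + 2 + 1 → 0b100010001011 (binary)
0b100010001011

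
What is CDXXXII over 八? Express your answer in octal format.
Convert CDXXXII (Roman numeral) → 400 + 10 + 10 + 10 + 1 + 1 = 432 (decimal)
Convert 八 (Chinese numeral) → 8 (decimal)
Compute 432 ÷ 8 = 54
Convert 54 (decimal) → 54 = 6×8 + 6 → 0o66 (octal)
0o66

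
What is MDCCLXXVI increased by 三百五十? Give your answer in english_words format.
Convert MDCCLXXVI (Roman numeral) → 1000 + 500 + 100 + 100 + 50 + 10 + 10 + 5 + 1 = 1776 (decimal)
Convert 三百五十 (Chinese numeral) → 3×100 + 5×10 = 350 (decimal)
Compute 1776 + 350 = 2126
Convert 2126 (decimal) → 2126 = 2×1000 + 1×100 + 26 → two thousand one hundred twenty-six (English words)
two thousand one hundred twenty-six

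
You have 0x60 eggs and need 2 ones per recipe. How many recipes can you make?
Convert 0x60 (hexadecimal) → 6×16 = 96 (decimal)
Convert 2 ones (place-value notation) → 2 (decimal)
Compute 96 ÷ 2 = 48
48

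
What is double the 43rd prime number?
The 43rd prime number = 191
Compute 191 × 2 = 382
382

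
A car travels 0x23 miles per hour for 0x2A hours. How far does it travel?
Convert 0x23 (hexadecimal) → 2×16 + 3 = 35 (decimal)
Convert 0x2A (hexadecimal) → 2×16 + 10 = 42 (decimal)
Compute 35 × 42 = 1470
1470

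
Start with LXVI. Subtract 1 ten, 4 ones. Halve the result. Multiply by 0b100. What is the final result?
Convert LXVI (Roman numeral) → 50 + 10 + 5 + 1 = 66 (decimal)
Start: 66
Convert 1 ten, 4 ones (place-value notation) → 1×10 + 4 = 14 (decimal)
66 - 14 = 52
52 ÷ 2 = 26
Convert 0b100 (binary) → 4 (decimal)
26 × 4 = 104
104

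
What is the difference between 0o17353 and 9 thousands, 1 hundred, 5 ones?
Convert 0o17353 (octal) → 1×4096 + 7×512 + 3×64 + 5×8 + 3 = 7915 (decimal)
Convert 9 thousands, 1 hundred, 5 ones (place-value notation) → 9×1000 + 1×100 + 5 = 9105 (decimal)
Difference: |7915 - 9105| = 1190
1190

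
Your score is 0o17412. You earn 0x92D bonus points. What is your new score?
Convert 0o17412 (octal) → 1×4096 + 7×512 + 4×64 + 1×8 + 2 = 7946 (decimal)
Convert 0x92D (hexadecimal) → 9×256 + 2×16 + 13 = 2349 (decimal)
Compute 7946 + 2349 = 10295
10295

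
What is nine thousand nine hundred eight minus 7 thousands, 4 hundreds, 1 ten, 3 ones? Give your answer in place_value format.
Convert nine thousand nine hundred eight (English words) → 9×1000 + 9×100 + 8 = 9908 (decimal)
Convert 7 thousands, 4 hundreds, 1 ten, 3 ones (place-value notation) → 7×1000 + 4×100 + 1×10 + 3 = 7413 (decimal)
Compute 9908 - 7413 = 2495
Convert 2495 (decimal) → 2495 = 2×1000 + 4×100 + 9×10 + 5 → 2 thousands, 4 hundreds, 9 tens, 5 ones (place-value notation)
2 thousands, 4 hundreds, 9 tens, 5 ones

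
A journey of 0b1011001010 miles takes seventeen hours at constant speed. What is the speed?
Convert 0b1011001010 (binary) → 512 + 128 + 64 + 8 + 2 = 714 (decimal)
Convert seventeen (English words) → 17 (decimal)
Compute 714 ÷ 17 = 42
42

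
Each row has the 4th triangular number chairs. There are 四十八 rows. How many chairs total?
Convert the 4th triangular number (triangular index) → 4×5/2 = 10 (decimal)
Convert 四十八 (Chinese numeral) → 4×10 + 8 = 48 (decimal)
Compute 10 × 48 = 480
480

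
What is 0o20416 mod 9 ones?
Convert 0o20416 (octal) → 2×4096 + 4×64 + 1×8 + 6 = 8462 (decimal)
Convert 9 ones (place-value notation) → 9 (decimal)
Compute 8462 mod 9 = 2
2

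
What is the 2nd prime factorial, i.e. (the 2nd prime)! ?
Convert the 2nd prime (prime index) → 3 (decimal)
Compute 3! = 6
6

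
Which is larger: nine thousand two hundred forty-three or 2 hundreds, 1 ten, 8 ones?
Convert nine thousand two hundred forty-three (English words) → 9×1000 + 2×100 + 43 = 9243 (decimal)
Convert 2 hundreds, 1 ten, 8 ones (place-value notation) → 2×100 + 1×10 + 8 = 218 (decimal)
Compare 9243 vs 218: larger = 9243
9243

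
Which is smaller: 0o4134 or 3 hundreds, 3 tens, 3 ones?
Convert 0o4134 (octal) → 4×512 + 1×64 + 3×8 + 4 = 2140 (decimal)
Convert 3 hundreds, 3 tens, 3 ones (place-value notation) → 3×100 + 3×10 + 3 = 333 (decimal)
Compare 2140 vs 333: smaller = 333
333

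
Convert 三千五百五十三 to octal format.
Convert 三千五百五十三 (Chinese numeral) → 3×1000 + 5×100 + 5×10 + 3 = 3553 (decimal)
Convert 3553 (decimal) → 3553 = 6×512 + 7×64 + 4×8 + 1 → 0o6741 (octal)
0o6741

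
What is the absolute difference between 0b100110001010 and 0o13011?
Convert 0b100110001010 (binary) → 2048 + 256 + 128 + 8 + 2 = 2442 (decimal)
Convert 0o13011 (octal) → 1×4096 + 3×512 + 1×8 + 1 = 5641 (decimal)
Compute |2442 - 5641| = 3199
3199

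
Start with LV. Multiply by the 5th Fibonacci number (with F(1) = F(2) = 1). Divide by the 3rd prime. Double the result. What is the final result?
Convert LV (Roman numeral) → 50 + 5 = 55 (decimal)
Start: 55
Convert the 5th Fibonacci number (with F(1) = F(2) = 1) (Fibonacci index) → 1, 1, 2, 3, 5 → 5 (decimal)
55 × 5 = 275
Convert the 3rd prime (prime index) → 5 (decimal)
275 ÷ 5 = 55
55 × 2 = 110
110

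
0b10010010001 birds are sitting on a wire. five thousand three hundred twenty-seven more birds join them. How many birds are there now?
Convert 0b10010010001 (binary) → 1024 + 128 + 16 + 1 = 1169 (decimal)
Convert five thousand three hundred twenty-seven (English words) → 5×1000 + 3×100 + 27 = 5327 (decimal)
Compute 1169 + 5327 = 6496
6496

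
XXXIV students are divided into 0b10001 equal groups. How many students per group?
Convert XXXIV (Roman numeral) → 10 + 10 + 10 + 4 = 34 (decimal)
Convert 0b10001 (binary) → 16 + 1 = 17 (decimal)
Compute 34 ÷ 17 = 2
2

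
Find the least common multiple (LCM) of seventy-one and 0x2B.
Convert seventy-one (English words) → 71 (decimal)
Convert 0x2B (hexadecimal) → 2×16 + 11 = 43 (decimal)
Compute lcm(71, 43) = 3053
3053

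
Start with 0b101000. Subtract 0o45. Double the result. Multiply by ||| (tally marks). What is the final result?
Convert 0b101000 (binary) → 32 + 8 = 40 (decimal)
Start: 40
Convert 0o45 (octal) → 4×8 + 5 = 37 (decimal)
40 - 37 = 3
3 × 2 = 6
Convert ||| (tally marks) → 3 (decimal)
6 × 3 = 18
18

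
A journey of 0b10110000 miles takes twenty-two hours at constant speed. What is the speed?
Convert 0b10110000 (binary) → 128 + 32 + 16 = 176 (decimal)
Convert twenty-two (English words) → 22 (decimal)
Compute 176 ÷ 22 = 8
8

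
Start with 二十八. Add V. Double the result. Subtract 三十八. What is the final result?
Convert 二十八 (Chinese numeral) → 2×10 + 8 = 28 (decimal)
Start: 28
Convert V (Roman numeral) → 5 (decimal)
28 + 5 = 33
33 × 2 = 66
Convert 三十八 (Chinese numeral) → 3×10 + 8 = 38 (decimal)
66 - 38 = 28
28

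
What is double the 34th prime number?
The 34th prime number = 139
Compute 139 × 2 = 278
278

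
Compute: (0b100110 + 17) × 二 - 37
Convert 0b100110 (binary) → 32 + 4 + 2 = 38 (decimal)
Convert 二 (Chinese numeral) → 2 (decimal)
Expression in decimal: (38 + 17) × 2 - 37
Parentheses first: 38 + 17 = 55
Multiply: 55 × 2 = 110
Subtract: 110 - 37 = 73
73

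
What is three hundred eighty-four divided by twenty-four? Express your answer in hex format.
Convert three hundred eighty-four (English words) → 3×100 + 84 = 384 (decimal)
Convert twenty-four (English words) → 24 (decimal)
Compute 384 ÷ 24 = 16
Convert 16 (decimal) → 16 = 1×16 → 0x10 (hexadecimal)
0x10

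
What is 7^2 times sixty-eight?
Convert 7^2 (power) → 49 (decimal)
Convert sixty-eight (English words) → 68 (decimal)
Compute 49 × 68 = 3332
3332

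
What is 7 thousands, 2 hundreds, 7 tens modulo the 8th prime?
Convert 7 thousands, 2 hundreds, 7 tens (place-value notation) → 7×1000 + 2×100 + 7×10 = 7270 (decimal)
Convert the 8th prime (prime index) → 19 (decimal)
Compute 7270 mod 19 = 12
12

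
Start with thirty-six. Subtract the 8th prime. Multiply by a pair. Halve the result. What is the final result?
Convert thirty-six (English words) → 36 (decimal)
Start: 36
Convert the 8th prime (prime index) → 19 (decimal)
36 - 19 = 17
Convert a pair (colloquial) → 2 (decimal)
17 × 2 = 34
34 ÷ 2 = 17
17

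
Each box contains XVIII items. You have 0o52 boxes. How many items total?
Convert XVIII (Roman numeral) → 10 + 5 + 1 + 1 + 1 = 18 (decimal)
Convert 0o52 (octal) → 5×8 + 2 = 42 (decimal)
Compute 18 × 42 = 756
756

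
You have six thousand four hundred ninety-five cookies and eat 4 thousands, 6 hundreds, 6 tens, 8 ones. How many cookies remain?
Convert six thousand four hundred ninety-five (English words) → 6×1000 + 4×100 + 95 = 6495 (decimal)
Convert 4 thousands, 6 hundreds, 6 tens, 8 ones (place-value notation) → 4×1000 + 6×100 + 6×10 + 8 = 4668 (decimal)
Compute 6495 - 4668 = 1827
1827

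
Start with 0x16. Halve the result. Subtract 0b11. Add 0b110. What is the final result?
Convert 0x16 (hexadecimal) → 1×16 + 6 = 22 (decimal)
Start: 22
22 ÷ 2 = 11
Convert 0b11 (binary) → 2 + 1 = 3 (decimal)
11 - 3 = 8
Convert 0b110 (binary) → 4 + 2 = 6 (decimal)
8 + 6 = 14
14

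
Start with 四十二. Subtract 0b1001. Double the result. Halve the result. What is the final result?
Convert 四十二 (Chinese numeral) → 4×10 + 2 = 42 (decimal)
Start: 42
Convert 0b1001 (binary) → 8 + 1 = 9 (decimal)
42 - 9 = 33
33 × 2 = 66
66 ÷ 2 = 33
33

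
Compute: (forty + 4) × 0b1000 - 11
Convert forty (English words) → 40 (decimal)
Convert 0b1000 (binary) → 8 (decimal)
Expression in decimal: (40 + 4) × 8 - 11
Parentheses first: 40 + 4 = 44
Multiply: 44 × 8 = 352
Subtract: 352 - 11 = 341
341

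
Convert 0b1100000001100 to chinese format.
Convert 0b1100000001100 (binary) → 4096 + 2048 + 8 + 4 = 6156 (decimal)
Convert 6156 (decimal) → 6156 = 6×1000 + 1×100 + 5×10 + 6 → 六千一百五十六 (Chinese numeral)
六千一百五十六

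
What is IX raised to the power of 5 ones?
Convert IX (Roman numeral) → 9 (decimal)
Convert 5 ones (place-value notation) → 5 (decimal)
Compute 9 ^ 5 = 59049
59049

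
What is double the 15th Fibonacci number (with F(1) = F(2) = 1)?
The 15th Fibonacci number (with F(1) = F(2) = 1): 1, 1, 2, 3, 5, 8, 13, 21, 34, 55, 89, 144, 233, 377, 610 → 610
Compute 610 × 2 = 1220
1220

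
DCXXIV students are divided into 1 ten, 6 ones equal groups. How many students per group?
Convert DCXXIV (Roman numeral) → 500 + 100 + 10 + 10 + 4 = 624 (decimal)
Convert 1 ten, 6 ones (place-value notation) → 1×10 + 6 = 16 (decimal)
Compute 624 ÷ 16 = 39
39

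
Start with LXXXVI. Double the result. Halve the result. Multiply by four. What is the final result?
Convert LXXXVI (Roman numeral) → 50 + 10 + 10 + 10 + 5 + 1 = 86 (decimal)
Start: 86
86 × 2 = 172
172 ÷ 2 = 86
Convert four (English words) → 4 (decimal)
86 × 4 = 344
344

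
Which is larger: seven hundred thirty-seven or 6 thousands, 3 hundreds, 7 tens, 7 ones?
Convert seven hundred thirty-seven (English words) → 7×100 + 37 = 737 (decimal)
Convert 6 thousands, 3 hundreds, 7 tens, 7 ones (place-value notation) → 6×1000 + 3×100 + 7×10 + 7 = 6377 (decimal)
Compare 737 vs 6377: larger = 6377
6377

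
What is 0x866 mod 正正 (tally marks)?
Convert 0x866 (hexadecimal) → 8×256 + 6×16 + 6 = 2150 (decimal)
Convert 正正 (tally marks) → 5 + 5 = 10 (decimal)
Compute 2150 mod 10 = 0
0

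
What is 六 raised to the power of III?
Convert 六 (Chinese numeral) → 6 (decimal)
Convert III (Roman numeral) → 1 + 1 + 1 = 3 (decimal)
Compute 6 ^ 3 = 216
216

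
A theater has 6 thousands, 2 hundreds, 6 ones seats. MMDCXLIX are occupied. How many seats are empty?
Convert 6 thousands, 2 hundreds, 6 ones (place-value notation) → 6×1000 + 2×100 + 6 = 6206 (decimal)
Convert MMDCXLIX (Roman numeral) → 1000 + 1000 + 500 + 100 + 40 + 9 = 2649 (decimal)
Compute 6206 - 2649 = 3557
3557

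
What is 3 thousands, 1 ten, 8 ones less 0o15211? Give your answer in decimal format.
Convert 3 thousands, 1 ten, 8 ones (place-value notation) → 3×1000 + 1×10 + 8 = 3018 (decimal)
Convert 0o15211 (octal) → 1×4096 + 5×512 + 2×64 + 1×8 + 1 = 6793 (decimal)
Compute 3018 - 6793 = -3775
-3775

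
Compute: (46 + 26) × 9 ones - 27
Convert 9 ones (place-value notation) → 9 (decimal)
Expression in decimal: (46 + 26) × 9 - 27
Parentheses first: 46 + 26 = 72
Multiply: 72 × 9 = 648
Subtract: 648 - 27 = 621
621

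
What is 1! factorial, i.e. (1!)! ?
Convert 1! (factorial) → 1 (decimal)
Compute 1! = 1
1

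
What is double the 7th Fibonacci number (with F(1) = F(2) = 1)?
The 7th Fibonacci number (with F(1) = F(2) = 1): 1, 1, 2, 3, 5, 8, 13 → 13
Compute 13 × 2 = 26
26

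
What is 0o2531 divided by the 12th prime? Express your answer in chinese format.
Convert 0o2531 (octal) → 2×512 + 5×64 + 3×8 + 1 = 1369 (decimal)
Convert the 12th prime (prime index) → 37 (decimal)
Compute 1369 ÷ 37 = 37
Convert 37 (decimal) → 37 = 3×10 + 7 → 三十七 (Chinese numeral)
三十七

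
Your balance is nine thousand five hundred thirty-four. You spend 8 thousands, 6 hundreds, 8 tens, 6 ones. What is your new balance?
Convert nine thousand five hundred thirty-four (English words) → 9×1000 + 5×100 + 34 = 9534 (decimal)
Convert 8 thousands, 6 hundreds, 8 tens, 6 ones (place-value notation) → 8×1000 + 6×100 + 8×10 + 6 = 8686 (decimal)
Compute 9534 - 8686 = 848
848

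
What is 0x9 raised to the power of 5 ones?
Convert 0x9 (hexadecimal) → 9 (decimal)
Convert 5 ones (place-value notation) → 5 (decimal)
Compute 9 ^ 5 = 59049
59049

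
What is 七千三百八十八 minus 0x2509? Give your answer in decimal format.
Convert 七千三百八十八 (Chinese numeral) → 7×1000 + 3×100 + 8×10 + 8 = 7388 (decimal)
Convert 0x2509 (hexadecimal) → 2×4096 + 5×256 + 9 = 9481 (decimal)
Compute 7388 - 9481 = -2093
-2093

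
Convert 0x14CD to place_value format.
Convert 0x14CD (hexadecimal) → 1×4096 + 4×256 + 12×16 + 13 = 5325 (decimal)
Convert 5325 (decimal) → 5325 = 5×1000 + 3×100 + 2×10 + 5 → 5 thousands, 3 hundreds, 2 tens, 5 ones (place-value notation)
5 thousands, 3 hundreds, 2 tens, 5 ones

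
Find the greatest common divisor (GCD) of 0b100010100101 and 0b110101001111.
Convert 0b100010100101 (binary) → 2048 + 128 + 32 + 4 + 1 = 2213 (decimal)
Convert 0b110101001111 (binary) → 2048 + 1024 + 256 + 64 + 8 + 4 + 2 + 1 = 3407 (decimal)
Compute gcd(2213, 3407) = 1
1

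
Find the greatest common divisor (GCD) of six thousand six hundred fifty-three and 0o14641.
Convert six thousand six hundred fifty-three (English words) → 6×1000 + 6×100 + 53 = 6653 (decimal)
Convert 0o14641 (octal) → 1×4096 + 4×512 + 6×64 + 4×8 + 1 = 6561 (decimal)
Compute gcd(6653, 6561) = 1
1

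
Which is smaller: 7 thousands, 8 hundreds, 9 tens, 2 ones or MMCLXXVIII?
Convert 7 thousands, 8 hundreds, 9 tens, 2 ones (place-value notation) → 7×1000 + 8×100 + 9×10 + 2 = 7892 (decimal)
Convert MMCLXXVIII (Roman numeral) → 1000 + 1000 + 100 + 50 + 10 + 10 + 5 + 1 + 1 + 1 = 2178 (decimal)
Compare 7892 vs 2178: smaller = 2178
2178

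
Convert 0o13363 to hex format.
Convert 0o13363 (octal) → 1×4096 + 3×512 + 3×64 + 6×8 + 3 = 5875 (decimal)
Convert 5875 (decimal) → 5875 = 1×4096 + 6×256 + 15×16 + 3 → 0x16F3 (hexadecimal)
0x16F3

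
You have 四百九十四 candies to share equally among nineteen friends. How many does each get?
Convert 四百九十四 (Chinese numeral) → 4×100 + 9×10 + 4 = 494 (decimal)
Convert nineteen (English words) → 19 (decimal)
Compute 494 ÷ 19 = 26
26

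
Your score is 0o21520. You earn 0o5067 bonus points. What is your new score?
Convert 0o21520 (octal) → 2×4096 + 1×512 + 5×64 + 2×8 = 9040 (decimal)
Convert 0o5067 (octal) → 5×512 + 6×8 + 7 = 2615 (decimal)
Compute 9040 + 2615 = 11655
11655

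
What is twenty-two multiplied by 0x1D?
Convert twenty-two (English words) → 22 (decimal)
Convert 0x1D (hexadecimal) → 1×16 + 13 = 29 (decimal)
Compute 22 × 29 = 638
638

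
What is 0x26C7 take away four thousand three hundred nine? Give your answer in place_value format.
Convert 0x26C7 (hexadecimal) → 2×4096 + 6×256 + 12×16 + 7 = 9927 (decimal)
Convert four thousand three hundred nine (English words) → 4×1000 + 3×100 + 9 = 4309 (decimal)
Compute 9927 - 4309 = 5618
Convert 5618 (decimal) → 5618 = 5×1000 + 6×100 + 1×10 + 8 → 5 thousands, 6 hundreds, 1 ten, 8 ones (place-value notation)
5 thousands, 6 hundreds, 1 ten, 8 ones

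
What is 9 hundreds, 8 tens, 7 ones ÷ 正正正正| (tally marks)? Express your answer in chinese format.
Convert 9 hundreds, 8 tens, 7 ones (place-value notation) → 9×100 + 8×10 + 7 = 987 (decimal)
Convert 正正正正| (tally marks) → 5 + 5 + 5 + 5 + 1 = 21 (decimal)
Compute 987 ÷ 21 = 47
Convert 47 (decimal) → 47 = 4×10 + 7 → 四十七 (Chinese numeral)
四十七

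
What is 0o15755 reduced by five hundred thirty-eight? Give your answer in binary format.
Convert 0o15755 (octal) → 1×4096 + 5×512 + 7×64 + 5×8 + 5 = 7149 (decimal)
Convert five hundred thirty-eight (English words) → 5×100 + 38 = 538 (decimal)
Compute 7149 - 538 = 6611
Convert 6611 (decimal) → 6611 = 4096 + 2048 + 256 + 128 + 64 + 16 + 2 + 1 → 0b1100111010011 (binary)
0b1100111010011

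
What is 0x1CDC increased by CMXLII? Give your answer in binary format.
Convert 0x1CDC (hexadecimal) → 1×4096 + 12×256 + 13×16 + 12 = 7388 (decimal)
Convert CMXLII (Roman numeral) → 900 + 40 + 1 + 1 = 942 (decimal)
Compute 7388 + 942 = 8330
Convert 8330 (decimal) → 8330 = 8192 + 128 + 8 + 2 → 0b10000010001010 (binary)
0b10000010001010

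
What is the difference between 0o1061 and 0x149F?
Convert 0o1061 (octal) → 1×512 + 6×8 + 1 = 561 (decimal)
Convert 0x149F (hexadecimal) → 1×4096 + 4×256 + 9×16 + 15 = 5279 (decimal)
Difference: |561 - 5279| = 4718
4718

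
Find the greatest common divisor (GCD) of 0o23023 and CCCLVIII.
Convert 0o23023 (octal) → 2×4096 + 3×512 + 2×8 + 3 = 9747 (decimal)
Convert CCCLVIII (Roman numeral) → 100 + 100 + 100 + 50 + 5 + 1 + 1 + 1 = 358 (decimal)
Compute gcd(9747, 358) = 1
1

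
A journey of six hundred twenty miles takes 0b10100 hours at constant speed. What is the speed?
Convert six hundred twenty (English words) → 6×100 + 20 = 620 (decimal)
Convert 0b10100 (binary) → 16 + 4 = 20 (decimal)
Compute 620 ÷ 20 = 31
31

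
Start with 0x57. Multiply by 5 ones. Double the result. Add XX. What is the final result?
Convert 0x57 (hexadecimal) → 5×16 + 7 = 87 (decimal)
Start: 87
Convert 5 ones (place-value notation) → 5 (decimal)
87 × 5 = 435
435 × 2 = 870
Convert XX (Roman numeral) → 10 + 10 = 20 (decimal)
870 + 20 = 890
890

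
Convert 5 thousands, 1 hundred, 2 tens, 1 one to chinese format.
Convert 5 thousands, 1 hundred, 2 tens, 1 one (place-value notation) → 5×1000 + 1×100 + 2×10 + 1 = 5121 (decimal)
Convert 5121 (decimal) → 5121 = 5×1000 + 1×100 + 2×10 + 1 → 五千一百二十一 (Chinese numeral)
五千一百二十一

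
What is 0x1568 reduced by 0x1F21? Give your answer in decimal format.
Convert 0x1568 (hexadecimal) → 1×4096 + 5×256 + 6×16 + 8 = 5480 (decimal)
Convert 0x1F21 (hexadecimal) → 1×4096 + 15×256 + 2×16 + 1 = 7969 (decimal)
Compute 5480 - 7969 = -2489
-2489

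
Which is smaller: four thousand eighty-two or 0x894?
Convert four thousand eighty-two (English words) → 4×1000 + 82 = 4082 (decimal)
Convert 0x894 (hexadecimal) → 8×256 + 9×16 + 4 = 2196 (decimal)
Compare 4082 vs 2196: smaller = 2196
2196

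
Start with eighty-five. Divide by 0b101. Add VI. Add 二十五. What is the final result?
Convert eighty-five (English words) → 85 (decimal)
Start: 85
Convert 0b101 (binary) → 4 + 1 = 5 (decimal)
85 ÷ 5 = 17
Convert VI (Roman numeral) → 5 + 1 = 6 (decimal)
17 + 6 = 23
Convert 二十五 (Chinese numeral) → 2×10 + 5 = 25 (decimal)
23 + 25 = 48
48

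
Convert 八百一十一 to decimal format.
Convert 八百一十一 (Chinese numeral) → 8×100 + 1×10 + 1 = 811 (decimal)
811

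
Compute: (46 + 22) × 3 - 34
Parentheses first: 46 + 22 = 68
Multiply: 68 × 3 = 204
Subtract: 204 - 34 = 170
170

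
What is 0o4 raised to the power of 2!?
Convert 0o4 (octal) → 4 (decimal)
Convert 2! (factorial) → 2 (decimal)
Compute 4 ^ 2 = 16
16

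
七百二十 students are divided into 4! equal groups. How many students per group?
Convert 七百二十 (Chinese numeral) → 7×100 + 2×10 = 720 (decimal)
Convert 4! (factorial) → 24 (decimal)
Compute 720 ÷ 24 = 30
30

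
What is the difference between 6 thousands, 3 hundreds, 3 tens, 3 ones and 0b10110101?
Convert 6 thousands, 3 hundreds, 3 tens, 3 ones (place-value notation) → 6×1000 + 3×100 + 3×10 + 3 = 6333 (decimal)
Convert 0b10110101 (binary) → 128 + 32 + 16 + 4 + 1 = 181 (decimal)
Difference: |6333 - 181| = 6152
6152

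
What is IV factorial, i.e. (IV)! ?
Convert IV (Roman numeral) → 4 (decimal)
Compute 4! = 24
24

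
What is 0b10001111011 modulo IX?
Convert 0b10001111011 (binary) → 1024 + 64 + 32 + 16 + 8 + 2 + 1 = 1147 (decimal)
Convert IX (Roman numeral) → 9 (decimal)
Compute 1147 mod 9 = 4
4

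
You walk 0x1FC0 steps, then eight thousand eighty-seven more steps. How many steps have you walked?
Convert 0x1FC0 (hexadecimal) → 1×4096 + 15×256 + 12×16 = 8128 (decimal)
Convert eight thousand eighty-seven (English words) → 8×1000 + 87 = 8087 (decimal)
Compute 8128 + 8087 = 16215
16215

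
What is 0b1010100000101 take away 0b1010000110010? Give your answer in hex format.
Convert 0b1010100000101 (binary) → 4096 + 1024 + 256 + 4 + 1 = 5381 (decimal)
Convert 0b1010000110010 (binary) → 4096 + 1024 + 32 + 16 + 2 = 5170 (decimal)
Compute 5381 - 5170 = 211
Convert 211 (decimal) → 211 = 13×16 + 3 → 0xD3 (hexadecimal)
0xD3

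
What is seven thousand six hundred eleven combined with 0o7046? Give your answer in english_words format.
Convert seven thousand six hundred eleven (English words) → 7×1000 + 6×100 + 11 = 7611 (decimal)
Convert 0o7046 (octal) → 7×512 + 4×8 + 6 = 3622 (decimal)
Compute 7611 + 3622 = 11233
Convert 11233 (decimal) → 11233 = 11×1000 + 2×100 + 33 → eleven thousand two hundred thirty-three (English words)
eleven thousand two hundred thirty-three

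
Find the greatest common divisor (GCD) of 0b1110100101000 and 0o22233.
Convert 0b1110100101000 (binary) → 4096 + 2048 + 1024 + 256 + 32 + 8 = 7464 (decimal)
Convert 0o22233 (octal) → 2×4096 + 2×512 + 2×64 + 3×8 + 3 = 9371 (decimal)
Compute gcd(7464, 9371) = 1
1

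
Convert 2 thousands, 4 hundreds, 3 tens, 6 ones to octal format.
Convert 2 thousands, 4 hundreds, 3 tens, 6 ones (place-value notation) → 2×1000 + 4×100 + 3×10 + 6 = 2436 (decimal)
Convert 2436 (decimal) → 2436 = 4×512 + 6×64 + 4 → 0o4604 (octal)
0o4604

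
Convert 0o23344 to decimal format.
Convert 0o23344 (octal) → 2×4096 + 3×512 + 3×64 + 4×8 + 4 = 9956 (decimal)
9956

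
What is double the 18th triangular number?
The 18th triangular number = 18×19/2 = 171
Compute 171 × 2 = 342
342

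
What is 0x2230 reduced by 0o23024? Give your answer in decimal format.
Convert 0x2230 (hexadecimal) → 2×4096 + 2×256 + 3×16 = 8752 (decimal)
Convert 0o23024 (octal) → 2×4096 + 3×512 + 2×8 + 4 = 9748 (decimal)
Compute 8752 - 9748 = -996
-996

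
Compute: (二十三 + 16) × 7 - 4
Convert 二十三 (Chinese numeral) → 2×10 + 3 = 23 (decimal)
Expression in decimal: (23 + 16) × 7 - 4
Parentheses first: 23 + 16 = 39
Multiply: 39 × 7 = 273
Subtract: 273 - 4 = 269
269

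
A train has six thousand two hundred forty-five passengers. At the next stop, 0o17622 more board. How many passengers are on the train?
Convert six thousand two hundred forty-five (English words) → 6×1000 + 2×100 + 45 = 6245 (decimal)
Convert 0o17622 (octal) → 1×4096 + 7×512 + 6×64 + 2×8 + 2 = 8082 (decimal)
Compute 6245 + 8082 = 14327
14327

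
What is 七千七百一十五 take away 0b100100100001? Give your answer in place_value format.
Convert 七千七百一十五 (Chinese numeral) → 7×1000 + 7×100 + 1×10 + 5 = 7715 (decimal)
Convert 0b100100100001 (binary) → 2048 + 256 + 32 + 1 = 2337 (decimal)
Compute 7715 - 2337 = 5378
Convert 5378 (decimal) → 5378 = 5×1000 + 3×100 + 7×10 + 8 → 5 thousands, 3 hundreds, 7 tens, 8 ones (place-value notation)
5 thousands, 3 hundreds, 7 tens, 8 ones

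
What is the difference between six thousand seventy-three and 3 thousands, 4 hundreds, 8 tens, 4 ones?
Convert six thousand seventy-three (English words) → 6×1000 + 73 = 6073 (decimal)
Convert 3 thousands, 4 hundreds, 8 tens, 4 ones (place-value notation) → 3×1000 + 4×100 + 8×10 + 4 = 3484 (decimal)
Difference: |6073 - 3484| = 2589
2589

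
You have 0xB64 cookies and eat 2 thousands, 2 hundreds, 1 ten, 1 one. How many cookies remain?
Convert 0xB64 (hexadecimal) → 11×256 + 6×16 + 4 = 2916 (decimal)
Convert 2 thousands, 2 hundreds, 1 ten, 1 one (place-value notation) → 2×1000 + 2×100 + 1×10 + 1 = 2211 (decimal)
Compute 2916 - 2211 = 705
705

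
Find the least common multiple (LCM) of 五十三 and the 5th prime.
Convert 五十三 (Chinese numeral) → 5×10 + 3 = 53 (decimal)
Convert the 5th prime (prime index) → 11 (decimal)
Compute lcm(53, 11) = 583
583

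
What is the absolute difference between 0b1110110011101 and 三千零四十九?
Convert 0b1110110011101 (binary) → 4096 + 2048 + 1024 + 256 + 128 + 16 + 8 + 4 + 1 = 7581 (decimal)
Convert 三千零四十九 (Chinese numeral) → 3×1000 + 4×10 + 9 = 3049 (decimal)
Compute |7581 - 3049| = 4532
4532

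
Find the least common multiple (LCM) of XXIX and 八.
Convert XXIX (Roman numeral) → 10 + 10 + 9 = 29 (decimal)
Convert 八 (Chinese numeral) → 8 (decimal)
Compute lcm(29, 8) = 232
232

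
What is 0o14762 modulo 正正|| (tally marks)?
Convert 0o14762 (octal) → 1×4096 + 4×512 + 7×64 + 6×8 + 2 = 6642 (decimal)
Convert 正正|| (tally marks) → 5 + 5 + 2 = 12 (decimal)
Compute 6642 mod 12 = 6
6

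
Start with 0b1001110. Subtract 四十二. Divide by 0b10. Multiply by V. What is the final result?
Convert 0b1001110 (binary) → 64 + 8 + 4 + 2 = 78 (decimal)
Start: 78
Convert 四十二 (Chinese numeral) → 4×10 + 2 = 42 (decimal)
78 - 42 = 36
Convert 0b10 (binary) → 2 (decimal)
36 ÷ 2 = 18
Convert V (Roman numeral) → 5 (decimal)
18 × 5 = 90
90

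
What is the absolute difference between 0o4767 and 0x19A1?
Convert 0o4767 (octal) → 4×512 + 7×64 + 6×8 + 7 = 2551 (decimal)
Convert 0x19A1 (hexadecimal) → 1×4096 + 9×256 + 10×16 + 1 = 6561 (decimal)
Compute |2551 - 6561| = 4010
4010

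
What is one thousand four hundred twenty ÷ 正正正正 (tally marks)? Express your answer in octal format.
Convert one thousand four hundred twenty (English words) → 1×1000 + 4×100 + 20 = 1420 (decimal)
Convert 正正正正 (tally marks) → 5 + 5 + 5 + 5 = 20 (decimal)
Compute 1420 ÷ 20 = 71
Convert 71 (decimal) → 71 = 1×64 + 7 → 0o107 (octal)
0o107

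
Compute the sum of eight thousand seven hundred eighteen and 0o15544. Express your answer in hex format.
Convert eight thousand seven hundred eighteen (English words) → 8×1000 + 7×100 + 18 = 8718 (decimal)
Convert 0o15544 (octal) → 1×4096 + 5×512 + 5×64 + 4×8 + 4 = 7012 (decimal)
Compute 8718 + 7012 = 15730
Convert 15730 (decimal) → 15730 = 3×4096 + 13×256 + 7×16 + 2 → 0x3D72 (hexadecimal)
0x3D72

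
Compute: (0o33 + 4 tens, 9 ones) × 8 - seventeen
Convert 0o33 (octal) → 3×8 + 3 = 27 (decimal)
Convert 4 tens, 9 ones (place-value notation) → 4×10 + 9 = 49 (decimal)
Convert seventeen (English words) → 17 (decimal)
Expression in decimal: (27 + 49) × 8 - 17
Parentheses first: 27 + 49 = 76
Multiply: 76 × 8 = 608
Subtract: 608 - 17 = 591
591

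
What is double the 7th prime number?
The 7th prime number = 17
Compute 17 × 2 = 34
34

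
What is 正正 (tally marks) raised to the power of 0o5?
Convert 正正 (tally marks) → 5 + 5 = 10 (decimal)
Convert 0o5 (octal) → 5 (decimal)
Compute 10 ^ 5 = 100000
100000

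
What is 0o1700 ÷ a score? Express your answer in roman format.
Convert 0o1700 (octal) → 1×512 + 7×64 = 960 (decimal)
Convert a score (colloquial) → 20 (decimal)
Compute 960 ÷ 20 = 48
Convert 48 (decimal) → 48 = 40 + 5 + 1 + 1 + 1 → XLVIII (Roman numeral)
XLVIII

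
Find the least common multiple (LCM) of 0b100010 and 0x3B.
Convert 0b100010 (binary) → 32 + 2 = 34 (decimal)
Convert 0x3B (hexadecimal) → 3×16 + 11 = 59 (decimal)
Compute lcm(34, 59) = 2006
2006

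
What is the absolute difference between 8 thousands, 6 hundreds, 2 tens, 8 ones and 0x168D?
Convert 8 thousands, 6 hundreds, 2 tens, 8 ones (place-value notation) → 8×1000 + 6×100 + 2×10 + 8 = 8628 (decimal)
Convert 0x168D (hexadecimal) → 1×4096 + 6×256 + 8×16 + 13 = 5773 (decimal)
Compute |8628 - 5773| = 2855
2855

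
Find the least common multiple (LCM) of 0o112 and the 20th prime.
Convert 0o112 (octal) → 1×64 + 1×8 + 2 = 74 (decimal)
Convert the 20th prime (prime index) → 71 (decimal)
Compute lcm(74, 71) = 5254
5254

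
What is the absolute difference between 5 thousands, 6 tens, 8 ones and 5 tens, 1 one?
Convert 5 thousands, 6 tens, 8 ones (place-value notation) → 5×1000 + 6×10 + 8 = 5068 (decimal)
Convert 5 tens, 1 one (place-value notation) → 5×10 + 1 = 51 (decimal)
Compute |5068 - 51| = 5017
5017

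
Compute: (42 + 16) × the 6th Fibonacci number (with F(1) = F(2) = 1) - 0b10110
Convert the 6th Fibonacci number (with F(1) = F(2) = 1) (Fibonacci index) → 1, 1, 2, 3, 5, 8 → 8 (decimal)
Convert 0b10110 (binary) → 16 + 4 + 2 = 22 (decimal)
Expression in decimal: (42 + 16) × 8 - 22
Parentheses first: 42 + 16 = 58
Multiply: 58 × 8 = 464
Subtract: 464 - 22 = 442
442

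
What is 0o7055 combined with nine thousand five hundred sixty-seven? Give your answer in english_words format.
Convert 0o7055 (octal) → 7×512 + 5×8 + 5 = 3629 (decimal)
Convert nine thousand five hundred sixty-seven (English words) → 9×1000 + 5×100 + 67 = 9567 (decimal)
Compute 3629 + 9567 = 13196
Convert 13196 (decimal) → 13196 = 13×1000 + 1×100 + 96 → thirteen thousand one hundred ninety-six (English words)
thirteen thousand one hundred ninety-six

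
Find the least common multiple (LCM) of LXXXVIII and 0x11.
Convert LXXXVIII (Roman numeral) → 50 + 10 + 10 + 10 + 5 + 1 + 1 + 1 = 88 (decimal)
Convert 0x11 (hexadecimal) → 1×16 + 1 = 17 (decimal)
Compute lcm(88, 17) = 1496
1496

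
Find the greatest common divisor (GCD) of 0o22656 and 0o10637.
Convert 0o22656 (octal) → 2×4096 + 2×512 + 6×64 + 5×8 + 6 = 9646 (decimal)
Convert 0o10637 (octal) → 1×4096 + 6×64 + 3×8 + 7 = 4511 (decimal)
Compute gcd(9646, 4511) = 13
13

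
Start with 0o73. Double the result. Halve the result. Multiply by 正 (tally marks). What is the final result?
Convert 0o73 (octal) → 7×8 + 3 = 59 (decimal)
Start: 59
59 × 2 = 118
118 ÷ 2 = 59
Convert 正 (tally marks) → 5 (decimal)
59 × 5 = 295
295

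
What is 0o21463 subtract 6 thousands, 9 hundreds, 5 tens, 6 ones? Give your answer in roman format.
Convert 0o21463 (octal) → 2×4096 + 1×512 + 4×64 + 6×8 + 3 = 9011 (decimal)
Convert 6 thousands, 9 hundreds, 5 tens, 6 ones (place-value notation) → 6×1000 + 9×100 + 5×10 + 6 = 6956 (decimal)
Compute 9011 - 6956 = 2055
Convert 2055 (decimal) → 2055 = 1000 + 1000 + 50 + 5 → MMLV (Roman numeral)
MMLV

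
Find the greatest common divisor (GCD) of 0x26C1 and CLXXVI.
Convert 0x26C1 (hexadecimal) → 2×4096 + 6×256 + 12×16 + 1 = 9921 (decimal)
Convert CLXXVI (Roman numeral) → 100 + 50 + 10 + 10 + 5 + 1 = 176 (decimal)
Compute gcd(9921, 176) = 1
1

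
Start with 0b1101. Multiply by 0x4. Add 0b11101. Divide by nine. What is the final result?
Convert 0b1101 (binary) → 8 + 4 + 1 = 13 (decimal)
Start: 13
Convert 0x4 (hexadecimal) → 4 (decimal)
13 × 4 = 52
Convert 0b11101 (binary) → 16 + 8 + 4 + 1 = 29 (decimal)
52 + 29 = 81
Convert nine (English words) → 9 (decimal)
81 ÷ 9 = 9
9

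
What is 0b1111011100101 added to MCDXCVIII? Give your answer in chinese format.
Convert 0b1111011100101 (binary) → 4096 + 2048 + 1024 + 512 + 128 + 64 + 32 + 4 + 1 = 7909 (decimal)
Convert MCDXCVIII (Roman numeral) → 1000 + 400 + 90 + 5 + 1 + 1 + 1 = 1498 (decimal)
Compute 7909 + 1498 = 9407
Convert 9407 (decimal) → 9407 = 9×1000 + 4×100 + 7 → 九千四百零七 (Chinese numeral)
九千四百零七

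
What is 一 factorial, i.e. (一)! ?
Convert 一 (Chinese numeral) → 1 (decimal)
Compute 1! = 1
1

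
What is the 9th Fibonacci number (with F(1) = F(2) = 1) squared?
The 9th Fibonacci number (with F(1) = F(2) = 1): 1, 1, 2, 3, 5, 8, 13, 21, 34 → 34
Compute 34² = 34 × 34 = 1156
1156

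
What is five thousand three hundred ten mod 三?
Convert five thousand three hundred ten (English words) → 5×1000 + 3×100 + 10 = 5310 (decimal)
Convert 三 (Chinese numeral) → 3 (decimal)
Compute 5310 mod 3 = 0
0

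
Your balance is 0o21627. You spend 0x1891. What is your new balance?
Convert 0o21627 (octal) → 2×4096 + 1×512 + 6×64 + 2×8 + 7 = 9111 (decimal)
Convert 0x1891 (hexadecimal) → 1×4096 + 8×256 + 9×16 + 1 = 6289 (decimal)
Compute 9111 - 6289 = 2822
2822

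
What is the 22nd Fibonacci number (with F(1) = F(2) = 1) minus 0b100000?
The 22nd Fibonacci number (with F(1) = F(2) = 1) = 17711
Convert 0b100000 (binary) → 32 (decimal)
Compute 17711 - 32 = 17679
17679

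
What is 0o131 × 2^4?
Convert 0o131 (octal) → 1×64 + 3×8 + 1 = 89 (decimal)
Convert 2^4 (power) → 16 (decimal)
Compute 89 × 16 = 1424
1424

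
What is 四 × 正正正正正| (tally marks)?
Convert 四 (Chinese numeral) → 4 (decimal)
Convert 正正正正正| (tally marks) → 5 + 5 + 5 + 5 + 5 + 1 = 26 (decimal)
Compute 4 × 26 = 104
104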